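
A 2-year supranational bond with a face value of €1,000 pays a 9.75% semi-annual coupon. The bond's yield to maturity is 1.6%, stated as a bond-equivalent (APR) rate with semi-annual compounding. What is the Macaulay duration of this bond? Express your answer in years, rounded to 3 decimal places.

1.876 years

Periodic yield y = 0.008. Discount each cash flow and weight by its period:
  t   CF        PV=CF/(1+0.008)^t    t·PV
  1        48.75        48.3631        48.3631
  2        48.75        47.9793        95.9585
  3        48.75        47.5985       142.7954
  4     1,048.75     1,015.8506     4,063.4024
  Σ                  1,159.7914     4,350.5195
Price P = Σ PV = 1,159.7914.
Macaulay duration = Σ(t·PV) / P = 4,350.5195 / 1,159.7914 = 3.75112 half-year periods.
In years: 3.75112 / 2 = 1.87556 years.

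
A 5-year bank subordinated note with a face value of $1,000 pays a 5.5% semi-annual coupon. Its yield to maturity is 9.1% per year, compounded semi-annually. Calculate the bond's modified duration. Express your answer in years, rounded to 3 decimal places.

Periodic yield y = 0.0455. First find Macaulay duration:
  t   CF        PV=CF/(1+0.0455)^t    t·PV
  1        27.50        26.3032        26.3032
  2        27.50        25.1585        50.3170
  3        27.50        24.0636        72.1908
  4        27.50        23.0164        92.0654
  5        27.50        22.0147       110.0734
  6        27.50        21.0566       126.3397
  7        27.50        20.1402       140.9816
  8        27.50        19.2637       154.1098
  9        27.50        18.4254       165.8284
  10    1,027.50       658.4783     6,584.7829
  Σ                    857.9206     7,522.9922
P = 857.9206; Macaulay duration = 7,522.9922 / 857.9206 = 8.76887 half-year periods = 4.38443 years.
Modified duration = D_Mac / (1 + y) = 4.38443 / 1.0455 = 4.19362 years.

4.194 years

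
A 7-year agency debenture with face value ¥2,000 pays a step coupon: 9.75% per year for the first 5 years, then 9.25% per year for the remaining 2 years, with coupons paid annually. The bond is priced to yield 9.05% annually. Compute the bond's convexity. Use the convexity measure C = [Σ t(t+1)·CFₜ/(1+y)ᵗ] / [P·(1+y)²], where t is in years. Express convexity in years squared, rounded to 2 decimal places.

33.10

With y = 0.0905:
  t   CF        PV=CF/(1+0.0905)^t    t·PV        t(t+1)·PV
  1       195.00       178.8171       178.8171         357.6341
  2       195.00       163.9771       327.9543         983.8628
  3       195.00       150.3688       451.1063       1,804.4251
  4       195.00       137.8897       551.5589       2,757.7947
  5       195.00       126.4463       632.2317       3,793.3902
  6       185.00       110.0063       660.0380       4,620.2662
  7     2,185.00     1,191.4388     8,340.0718      66,720.5748
  Σ                  2,058.9442    11,141.7781      81,037.9478
P = 2,058.9442.
Convexity = Σ t(t+1)·PV / [P·(1+y)²] = 81,037.9478 / (2,058.9442 × 1.189190) = 33.09730.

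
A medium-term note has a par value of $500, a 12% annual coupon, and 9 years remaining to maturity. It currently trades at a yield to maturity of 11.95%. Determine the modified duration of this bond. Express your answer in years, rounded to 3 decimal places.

Periodic yield y = 0.1195. First find Macaulay duration:
  t   CF        PV=CF/(1+0.1195)^t    t·PV
  1        60.00        53.5954        53.5954
  2        60.00        47.8744        95.7487
  3        60.00        42.7641       128.2922
  4        60.00        38.1993       152.7970
  5        60.00        34.1217       170.6085
  6        60.00        30.4794       182.8765
  7        60.00        27.2259       190.5814
  8        60.00        24.3197       194.5577
  9       560.00       202.7548     1,824.7932
  Σ                    501.3346     2,993.8507
P = 501.3346; Macaulay duration = 2,993.8507 / 501.3346 = 5.97176 years.
Modified duration = D_Mac / (1 + y) = 5.97176 / 1.1195 = 5.33431 years.

5.334 years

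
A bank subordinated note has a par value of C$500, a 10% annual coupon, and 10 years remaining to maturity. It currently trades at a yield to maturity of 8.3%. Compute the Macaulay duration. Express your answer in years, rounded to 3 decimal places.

Periodic yield y = 0.083. Discount each cash flow and weight by its year:
  t   CF        PV=CF/(1+0.083)^t    t·PV
  1        50.00        46.1681        46.1681
  2        50.00        42.6298        85.2596
  3        50.00        39.3627       118.0880
  4        50.00        36.3460       145.3839
  5        50.00        33.5604       167.8022
  6        50.00        30.9884       185.9304
  7        50.00        28.6135       200.2944
  8        50.00        26.4206       211.3646
  9        50.00        24.3957       219.5616
  10      550.00       247.7868     2,477.8677
  Σ                    556.2719     3,857.7206
Price P = Σ PV = 556.2719.
Macaulay duration = Σ(t·PV) / P = 3,857.7206 / 556.2719 = 6.93495 years.

6.935 years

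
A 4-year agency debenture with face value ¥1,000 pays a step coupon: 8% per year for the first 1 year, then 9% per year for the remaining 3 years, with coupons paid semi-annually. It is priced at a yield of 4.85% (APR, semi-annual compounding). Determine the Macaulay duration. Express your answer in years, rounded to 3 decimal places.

3.513 years

Periodic yield y = 0.02425. Discount each cash flow and weight by its period:
  t   CF        PV=CF/(1+0.02425)^t    t·PV
  1        40.00        39.0530        39.0530
  2        40.00        38.1284        76.2567
  3        45.00        41.8788       125.6365
  4        45.00        40.8873       163.5493
  5        45.00        39.9193       199.5964
  6        45.00        38.9742       233.8449
  7        45.00        38.0514       266.3598
  8     1,045.00       862.7173     6,901.7384
  Σ                  1,139.6096     8,006.0350
Price P = Σ PV = 1,139.6096.
Macaulay duration = Σ(t·PV) / P = 8,006.0350 / 1,139.6096 = 7.02524 half-year periods.
In years: 7.02524 / 2 = 3.51262 years.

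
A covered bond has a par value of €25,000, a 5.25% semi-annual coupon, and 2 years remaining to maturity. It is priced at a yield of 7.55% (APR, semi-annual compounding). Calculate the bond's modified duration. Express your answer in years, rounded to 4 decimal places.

Periodic yield y = 0.03775. First find Macaulay duration:
  t   CF        PV=CF/(1+0.03775)^t    t·PV
  1       656.25       632.3777       632.3777
  2       656.25       609.3739     1,218.7478
  3       656.25       587.2068     1,761.6205
  4    25,656.25    22,121.8891    88,487.5564
  Σ                 23,950.8475    92,100.3023
P = 23,950.8475; Macaulay duration = 92,100.3023 / 23,950.8475 = 3.84539 half-year periods = 1.92269 years.
Modified duration = D_Mac / (1 + y) = 1.92269 / 1.03775 = 1.85275 years.

1.8528 years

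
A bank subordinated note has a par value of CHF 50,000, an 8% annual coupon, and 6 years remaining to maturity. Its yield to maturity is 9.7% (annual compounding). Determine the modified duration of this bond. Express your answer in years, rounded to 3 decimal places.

Periodic yield y = 0.097. First find Macaulay duration:
  t   CF        PV=CF/(1+0.097)^t    t·PV
  1     4,000.00     3,646.3081     3,646.3081
  2     4,000.00     3,323.8907     6,647.7814
  3     4,000.00     3,029.9824     9,089.9473
  4     4,000.00     2,762.0624    11,048.2495
  5     4,000.00     2,517.8326    12,589.1630
  6    54,000.00    30,985.1779   185,911.0676
  Σ                 46,265.2542   228,932.5169
P = 46,265.2542; Macaulay duration = 228,932.5169 / 46,265.2542 = 4.94826 years.
Modified duration = D_Mac / (1 + y) = 4.94826 / 1.097 = 4.51072 years.

4.511 years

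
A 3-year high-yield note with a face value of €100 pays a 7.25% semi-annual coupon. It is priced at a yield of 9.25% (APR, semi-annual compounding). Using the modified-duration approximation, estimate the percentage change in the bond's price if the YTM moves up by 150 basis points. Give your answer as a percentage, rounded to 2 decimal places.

Periodic yield y = 0.04625. Modified duration first:
  t   CF        PV=CF/(1+0.04625)^t    t·PV
  1        3.625         3.4648         3.4648
  2        3.625         3.3116         6.6232
  3        3.625         3.1652         9.4956
  4        3.625         3.0253        12.1011
  5        3.625         2.8915        14.4577
  6      103.625        79.0045       474.0269
  Σ                     94.8629       520.1693
P = 94.8629; D_Mac = 5.48338 half-year periods = 2.74169 yrs; D_mod = 2.74169/(1+0.04625) = 2.62049 yrs.
ΔP/P ≈ -D_mod · Δy = -2.62049 × (+0.015) = -0.039307 = -3.9307%.

-3.93%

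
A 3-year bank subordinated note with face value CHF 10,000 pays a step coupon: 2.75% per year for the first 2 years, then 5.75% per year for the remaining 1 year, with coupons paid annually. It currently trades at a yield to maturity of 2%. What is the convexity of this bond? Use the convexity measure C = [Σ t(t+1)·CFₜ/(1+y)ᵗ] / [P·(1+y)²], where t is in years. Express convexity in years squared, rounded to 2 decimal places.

11.14

With y = 0.02:
  t   CF        PV=CF/(1+0.02)^t    t·PV        t(t+1)·PV
  1       275.00       269.6078       269.6078         539.2157
  2       275.00       264.3214       528.6428       1,585.9285
  3    10,575.00     9,965.0587    29,895.1761     119,580.7043
  Σ                 10,498.9879    30,693.4267     121,705.8484
P = 10,498.9879.
Convexity = Σ t(t+1)·PV / [P·(1+y)²] = 121,705.8484 / (10,498.9879 × 1.040400) = 11.14201.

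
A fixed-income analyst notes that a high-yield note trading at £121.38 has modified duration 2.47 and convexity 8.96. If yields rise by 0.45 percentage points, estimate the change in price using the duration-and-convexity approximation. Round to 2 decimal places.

-£1.34

Duration effect: -D_mod·Δy = -2.47 × (+0.0045) = -0.011115
Convexity effect: ½·C·(Δy)² = 0.5 × 8.96 × (0.0045)² = +0.00009072
ΔP/P ≈ -0.011115 + 0.00009072 = -0.01102428
ΔP ≈ 121.38 × (-0.01102428) = -1.3381271064.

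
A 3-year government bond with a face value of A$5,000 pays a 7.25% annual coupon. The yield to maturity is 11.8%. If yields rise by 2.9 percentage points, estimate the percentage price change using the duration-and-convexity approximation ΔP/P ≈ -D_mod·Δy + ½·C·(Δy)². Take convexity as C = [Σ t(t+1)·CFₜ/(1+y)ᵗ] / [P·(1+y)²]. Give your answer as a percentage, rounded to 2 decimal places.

With y = 0.118:
  t   CF        PV=CF/(1+0.118)^t    t·PV        t(t+1)·PV
  1       362.50       324.2397       324.2397         648.4794
  2       362.50       290.0176       580.0353       1,740.1058
  3     5,362.50     3,837.4426    11,512.3279      46,049.3114
  Σ                  4,451.7000    12,416.6028      48,437.8967
P = 4,451.7000; D_Mac = 2.78918 yrs; D_mod = 2.49480 yrs; C = 8.70514.
Duration effect: -2.49480 × (+0.029) = -0.072349
Convexity effect: 0.5 × 8.70514 × (0.029)² = +0.0036605
ΔP/P ≈ -0.072349 + 0.0036605 = -0.068689 = -6.8689%.

-6.87%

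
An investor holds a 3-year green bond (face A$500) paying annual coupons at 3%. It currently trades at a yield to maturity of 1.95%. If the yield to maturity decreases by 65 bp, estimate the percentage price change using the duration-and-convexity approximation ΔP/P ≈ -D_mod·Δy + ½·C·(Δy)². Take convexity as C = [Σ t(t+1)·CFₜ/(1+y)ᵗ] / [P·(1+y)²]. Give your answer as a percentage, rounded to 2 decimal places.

+1.88%

With y = 0.0195:
  t   CF        PV=CF/(1+0.0195)^t    t·PV        t(t+1)·PV
  1        15.00        14.7131        14.7131          29.4262
  2        15.00        14.4317        28.8634          86.5901
  3       515.00       486.0104     1,458.0311       5,832.1245
  Σ                    515.1551     1,501.6076       5,948.1407
P = 515.1551; D_Mac = 2.91486 yrs; D_mod = 2.85911 yrs; C = 11.10884.
Duration effect: -2.85911 × (-0.0065) = +0.018584
Convexity effect: 0.5 × 11.10884 × (-0.0065)² = +0.0002347
ΔP/P ≈ +0.018584 + 0.0002347 = +0.018819 = +1.8819%.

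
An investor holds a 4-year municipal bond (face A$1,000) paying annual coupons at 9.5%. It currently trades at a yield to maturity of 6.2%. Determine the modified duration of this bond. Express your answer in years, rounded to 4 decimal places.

3.3301 years

Periodic yield y = 0.062. First find Macaulay duration:
  t   CF        PV=CF/(1+0.062)^t    t·PV
  1        95.00        89.4539        89.4539
  2        95.00        84.2315       168.4630
  3        95.00        79.3140       237.9421
  4     1,095.00       860.8273     3,443.3094
  Σ                  1,113.8267     3,939.1683
P = 1,113.8267; Macaulay duration = 3,939.1683 / 1,113.8267 = 3.53661 years.
Modified duration = D_Mac / (1 + y) = 3.53661 / 1.062 = 3.33014 years.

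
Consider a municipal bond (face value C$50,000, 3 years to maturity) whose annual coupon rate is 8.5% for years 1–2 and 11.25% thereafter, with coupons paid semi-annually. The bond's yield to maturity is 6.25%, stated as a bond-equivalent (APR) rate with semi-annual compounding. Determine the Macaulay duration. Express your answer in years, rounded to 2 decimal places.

2.72 years

Periodic yield y = 0.03125. Discount each cash flow and weight by its period:
  t   CF        PV=CF/(1+0.03125)^t    t·PV
  1     2,125.00     2,060.6061     2,060.6061
  2     2,125.00     1,998.1635     3,996.3269
  3     2,125.00     1,937.6130     5,812.8391
  4     2,125.00     1,878.8975     7,515.5900
  5     2,812.50     2,411.4192    12,057.0962
  6    52,812.50    43,908.9404   263,453.6424
  Σ                 54,195.6397   294,896.1007
Price P = Σ PV = 54,195.6397.
Macaulay duration = Σ(t·PV) / P = 294,896.1007 / 54,195.6397 = 5.44133 half-year periods.
In years: 5.44133 / 2 = 2.72066 years.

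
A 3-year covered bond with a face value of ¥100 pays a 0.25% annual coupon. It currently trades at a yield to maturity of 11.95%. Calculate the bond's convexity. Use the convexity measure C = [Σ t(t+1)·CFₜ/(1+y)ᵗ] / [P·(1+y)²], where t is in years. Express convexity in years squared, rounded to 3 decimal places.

9.537

With y = 0.1195:
  t   CF        PV=CF/(1+0.1195)^t    t·PV        t(t+1)·PV
  1         0.25         0.2233         0.2233           0.4466
  2         0.25         0.1995         0.3990           1.1969
  3       100.25        71.4516       214.3549         857.4195
  Σ                     71.8744       214.9771         859.0629
P = 71.8744.
Convexity = Σ t(t+1)·PV / [P·(1+y)²] = 859.0629 / (71.8744 × 1.253280) = 9.53680.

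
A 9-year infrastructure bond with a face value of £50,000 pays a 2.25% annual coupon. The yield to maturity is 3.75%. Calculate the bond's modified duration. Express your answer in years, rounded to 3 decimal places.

Periodic yield y = 0.0375. First find Macaulay duration:
  t   CF        PV=CF/(1+0.0375)^t    t·PV
  1     1,125.00     1,084.3373     1,084.3373
  2     1,125.00     1,045.1444     2,090.2889
  3     1,125.00     1,007.3681     3,022.1044
  4     1,125.00       970.9572     3,883.8289
  5     1,125.00       935.8624     4,679.3120
  6     1,125.00       902.0360     5,412.2162
  7     1,125.00       869.4323     6,086.0263
  8     1,125.00       838.0071     6,704.0565
  9    51,125.00    36,706.2800   330,356.5196
  Σ                 44,359.4249   363,318.6901
P = 44,359.4249; Macaulay duration = 363,318.6901 / 44,359.4249 = 8.19034 years.
Modified duration = D_Mac / (1 + y) = 8.19034 / 1.0375 = 7.89430 years.

7.894 years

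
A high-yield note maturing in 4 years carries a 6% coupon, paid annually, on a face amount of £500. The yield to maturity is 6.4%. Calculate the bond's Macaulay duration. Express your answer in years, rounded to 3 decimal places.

3.670 years

Periodic yield y = 0.064. Discount each cash flow and weight by its year:
  t   CF        PV=CF/(1+0.064)^t    t·PV
  1        30.00        28.1955        28.1955
  2        30.00        26.4995        52.9990
  3        30.00        24.9056        74.7167
  4       530.00       413.5322     1,654.1289
  Σ                    493.1328     1,810.0401
Price P = Σ PV = 493.1328.
Macaulay duration = Σ(t·PV) / P = 1,810.0401 / 493.1328 = 3.67049 years.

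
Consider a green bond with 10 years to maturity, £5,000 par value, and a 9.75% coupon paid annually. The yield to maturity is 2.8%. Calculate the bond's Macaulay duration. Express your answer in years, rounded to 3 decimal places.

Periodic yield y = 0.028. Discount each cash flow and weight by its year:
  t   CF        PV=CF/(1+0.028)^t    t·PV
  1       487.50       474.2218       474.2218
  2       487.50       461.3052       922.6105
  3       487.50       448.7405     1,346.2215
  4       487.50       436.5180     1,746.0720
  5       487.50       424.6284     2,123.1420
  6       487.50       413.0627     2,478.3759
  7       487.50       401.8119     2,812.6834
  8       487.50       390.8676     3,126.9410
  9       487.50       380.2214     3,421.9928
  10    5,487.50     4,163.3545    41,633.5445
  Σ                  7,994.7320    60,085.8056
Price P = Σ PV = 7,994.7320.
Macaulay duration = Σ(t·PV) / P = 60,085.8056 / 7,994.7320 = 7.51567 years.

7.516 years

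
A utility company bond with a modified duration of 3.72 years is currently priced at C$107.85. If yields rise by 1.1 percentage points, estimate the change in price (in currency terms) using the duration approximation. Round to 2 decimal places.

-C$4.41

Duration approximation: ΔP/P ≈ -D_mod · Δy = -3.72 × (+0.011) = -0.040920.
ΔP ≈ 107.85 × (-0.040920) = -4.413222.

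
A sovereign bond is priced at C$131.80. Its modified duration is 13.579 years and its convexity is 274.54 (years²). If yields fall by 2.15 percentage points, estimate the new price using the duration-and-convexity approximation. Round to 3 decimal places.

C$178.642

Duration effect: -D_mod·Δy = -13.579 × (-0.0215) = +0.2919485
Convexity effect: ½·C·(Δy)² = 0.5 × 274.54 × (-0.0215)² = +0.0634530575
ΔP/P ≈ +0.2919485 + 0.0634530575 = +0.3554015575
New price ≈ 131.80 × (1 + 0.3554015575) = 178.6419252785.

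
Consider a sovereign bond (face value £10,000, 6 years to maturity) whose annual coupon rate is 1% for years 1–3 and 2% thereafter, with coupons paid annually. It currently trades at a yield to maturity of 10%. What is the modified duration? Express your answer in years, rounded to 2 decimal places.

Periodic yield y = 0.1. First find Macaulay duration:
  t   CF        PV=CF/(1+0.1)^t    t·PV
  1       100.00        90.9091        90.9091
  2       100.00        82.6446       165.2893
  3       100.00        75.1315       225.3944
  4       200.00       136.6027       546.4108
  5       200.00       124.1843       620.9213
  6    10,200.00     5,757.6341    34,545.8045
  Σ                  6,267.1062    36,194.7294
P = 6,267.1062; Macaulay duration = 36,194.7294 / 6,267.1062 = 5.77535 years.
Modified duration = D_Mac / (1 + y) = 5.77535 / 1.1 = 5.25032 years.

5.25 years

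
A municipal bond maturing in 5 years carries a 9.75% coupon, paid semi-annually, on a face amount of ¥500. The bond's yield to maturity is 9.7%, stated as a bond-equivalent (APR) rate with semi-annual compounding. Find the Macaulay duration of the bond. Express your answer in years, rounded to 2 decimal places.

Periodic yield y = 0.0485. Discount each cash flow and weight by its period:
  t   CF        PV=CF/(1+0.0485)^t    t·PV
  1       24.375        23.2475        23.2475
  2       24.375        22.1721        44.3443
  3       24.375        21.1465        63.4396
  4       24.375        20.1684        80.6735
  5       24.375        19.2355        96.1773
  6       24.375        18.3457       110.0741
  7       24.375        17.4971       122.4796
  8       24.375        16.6877       133.5018
  9       24.375        15.9158       143.2423
  10     524.375       326.5560     3,265.5597
  Σ                    500.9723     4,082.7397
Price P = Σ PV = 500.9723.
Macaulay duration = Σ(t·PV) / P = 4,082.7397 / 500.9723 = 8.14963 half-year periods.
In years: 8.14963 / 2 = 4.07482 years.

4.07 years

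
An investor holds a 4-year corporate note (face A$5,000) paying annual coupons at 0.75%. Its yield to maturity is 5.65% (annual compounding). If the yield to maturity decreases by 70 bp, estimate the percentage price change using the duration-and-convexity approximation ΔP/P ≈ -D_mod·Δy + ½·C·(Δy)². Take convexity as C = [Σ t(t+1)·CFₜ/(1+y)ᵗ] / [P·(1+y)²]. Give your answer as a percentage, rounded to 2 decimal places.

+2.66%

With y = 0.0565:
  t   CF        PV=CF/(1+0.0565)^t    t·PV        t(t+1)·PV
  1        37.50        35.4946        35.4946          70.9891
  2        37.50        33.5964        67.1927         201.5782
  3        37.50        31.7997        95.3990         381.5962
  4     5,037.50     4,043.3101    16,173.2405      80,866.2025
  Σ                  4,144.2007    16,371.3268      81,520.3660
P = 4,144.2007; D_Mac = 3.95042 yrs; D_mod = 3.73916 yrs; C = 17.62326.
Duration effect: -3.73916 × (-0.007) = +0.026174
Convexity effect: 0.5 × 17.62326 × (-0.007)² = +0.0004318
ΔP/P ≈ +0.026174 + 0.0004318 = +0.026606 = +2.6606%.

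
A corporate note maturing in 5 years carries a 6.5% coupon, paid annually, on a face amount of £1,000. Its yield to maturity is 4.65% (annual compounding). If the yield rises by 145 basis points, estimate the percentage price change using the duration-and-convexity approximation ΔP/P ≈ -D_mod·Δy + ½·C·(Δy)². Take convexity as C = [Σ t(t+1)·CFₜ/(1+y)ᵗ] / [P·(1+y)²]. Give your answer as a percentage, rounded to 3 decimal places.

With y = 0.0465:
  t   CF        PV=CF/(1+0.0465)^t    t·PV        t(t+1)·PV
  1        65.00        62.1118        62.1118         124.2236
  2        65.00        59.3519       118.7039         356.1116
  3        65.00        56.7147       170.1441         680.5764
  4        65.00        54.1947       216.7786       1,083.8930
  5     1,065.00       848.5031     4,242.5156      25,455.0936
  Σ                  1,080.8762     4,810.2540      27,699.8983
P = 1,080.8762; D_Mac = 4.45033 yrs; D_mod = 4.25258 yrs; C = 23.40043.
Duration effect: -4.25258 × (+0.0145) = -0.061662
Convexity effect: 0.5 × 23.40043 × (0.0145)² = +0.0024600
ΔP/P ≈ -0.061662 + 0.0024600 = -0.059202 = -5.9202%.

-5.920%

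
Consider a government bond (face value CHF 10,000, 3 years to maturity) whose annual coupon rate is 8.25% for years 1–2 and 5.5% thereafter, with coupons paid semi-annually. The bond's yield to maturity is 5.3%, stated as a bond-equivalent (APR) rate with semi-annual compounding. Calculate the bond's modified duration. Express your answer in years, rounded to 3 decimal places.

Periodic yield y = 0.0265. First find Macaulay duration:
  t   CF        PV=CF/(1+0.0265)^t    t·PV
  1       412.50       401.8509       401.8509
  2       412.50       391.4768       782.9536
  3       412.50       381.3705     1,144.1115
  4       412.50       371.5251     1,486.1003
  5       275.00       241.2892     1,206.4461
  6    10,275.00     8,782.7012    52,696.2073
  Σ                 10,570.2138    57,717.6698
P = 10,570.2138; Macaulay duration = 57,717.6698 / 10,570.2138 = 5.46041 half-year periods = 2.73020 years.
Modified duration = D_Mac / (1 + y) = 2.73020 / 1.0265 = 2.65972 years.

2.660 years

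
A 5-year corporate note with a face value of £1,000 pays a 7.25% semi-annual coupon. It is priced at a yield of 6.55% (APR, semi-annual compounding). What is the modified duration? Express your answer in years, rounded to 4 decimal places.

4.1581 years

Periodic yield y = 0.03275. First find Macaulay duration:
  t   CF        PV=CF/(1+0.03275)^t    t·PV
  1        36.25        35.1005        35.1005
  2        36.25        33.9874        67.9747
  3        36.25        32.9096        98.7288
  4        36.25        31.8660       127.4639
  5        36.25        30.8555       154.2773
  6        36.25        29.8770       179.2619
  7        36.25        28.9295       202.5068
  8        36.25        28.0121       224.0972
  9        36.25        27.1238       244.1146
  10    1,036.25       750.7797     7,507.7968
  Σ                  1,029.4410     8,841.3224
P = 1,029.4410; Macaulay duration = 8,841.3224 / 1,029.4410 = 8.58847 half-year periods = 4.29423 years.
Modified duration = D_Mac / (1 + y) = 4.29423 / 1.03275 = 4.15806 years.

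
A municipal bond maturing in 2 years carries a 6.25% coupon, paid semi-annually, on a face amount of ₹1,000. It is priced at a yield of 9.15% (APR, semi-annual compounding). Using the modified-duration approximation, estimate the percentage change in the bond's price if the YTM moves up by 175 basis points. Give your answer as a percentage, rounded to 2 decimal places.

-3.19%

Periodic yield y = 0.04575. Modified duration first:
  t   CF        PV=CF/(1+0.04575)^t    t·PV
  1        31.25        29.8829        29.8829
  2        31.25        28.5755        57.1511
  3        31.25        27.3254        81.9762
  4     1,031.25       862.2883     3,449.1530
  Σ                    948.0720     3,618.1631
P = 948.0720; D_Mac = 3.81634 half-year periods = 1.90817 yrs; D_mod = 1.90817/(1+0.04575) = 1.82469 yrs.
ΔP/P ≈ -D_mod · Δy = -1.82469 × (+0.0175) = -0.031932 = -3.1932%.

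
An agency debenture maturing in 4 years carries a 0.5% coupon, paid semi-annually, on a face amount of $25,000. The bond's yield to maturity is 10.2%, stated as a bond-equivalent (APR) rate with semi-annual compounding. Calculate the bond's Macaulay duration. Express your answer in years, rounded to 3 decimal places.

3.956 years

Periodic yield y = 0.051. Discount each cash flow and weight by its period:
  t   CF        PV=CF/(1+0.051)^t    t·PV
  1        62.50        59.4672        59.4672
  2        62.50        56.5815       113.1630
  3        62.50        53.8359       161.5077
  4        62.50        51.2235       204.8940
  5        62.50        48.7379       243.6893
  6        62.50        46.3728       278.2371
  7        62.50        44.1226       308.8581
  8    25,062.50    16,834.5946   134,676.7566
  Σ                 17,194.9359   136,046.5729
Price P = Σ PV = 17,194.9359.
Macaulay duration = Σ(t·PV) / P = 136,046.5729 / 17,194.9359 = 7.91201 half-year periods.
In years: 7.91201 / 2 = 3.95601 years.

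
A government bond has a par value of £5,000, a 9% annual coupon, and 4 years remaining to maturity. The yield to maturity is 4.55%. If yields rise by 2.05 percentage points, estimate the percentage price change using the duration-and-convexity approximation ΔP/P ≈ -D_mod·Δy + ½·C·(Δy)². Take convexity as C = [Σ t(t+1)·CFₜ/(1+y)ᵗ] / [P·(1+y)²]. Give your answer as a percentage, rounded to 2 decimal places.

-6.67%

With y = 0.0455:
  t   CF        PV=CF/(1+0.0455)^t    t·PV        t(t+1)·PV
  1       450.00       430.4161       430.4161         860.8321
  2       450.00       411.6844       823.3689       2,470.1066
  3       450.00       393.7680     1,181.3040       4,725.2158
  4     5,450.00     4,561.4231    18,245.6922      91,228.4612
  Σ                  5,797.2915    20,680.7811      99,284.6157
P = 5,797.2915; D_Mac = 3.56732 yrs; D_mod = 3.41207 yrs; C = 15.66783.
Duration effect: -3.41207 × (+0.0205) = -0.069947
Convexity effect: 0.5 × 15.66783 × (0.0205)² = +0.0032922
ΔP/P ≈ -0.069947 + 0.0032922 = -0.066655 = -6.6655%.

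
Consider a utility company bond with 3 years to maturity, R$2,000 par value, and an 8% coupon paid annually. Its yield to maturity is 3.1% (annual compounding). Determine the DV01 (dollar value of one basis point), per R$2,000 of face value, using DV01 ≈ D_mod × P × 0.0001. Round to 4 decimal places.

Periodic yield y = 0.031.
  t   CF        PV=CF/(1+0.031)^t    t·PV
  1       160.00       155.1891       155.1891
  2       160.00       150.5229       301.0459
  3     2,160.00     1,970.9597     5,912.8792
  Σ                  2,276.6718     6,369.1142
P = 2,276.6718; D_Mac = 2.79755 yrs; D_mod = 2.71344 yrs.
DV01 ≈ 2.71344 × 2,276.6718 × 0.0001 = 0.617761.

R$0.6178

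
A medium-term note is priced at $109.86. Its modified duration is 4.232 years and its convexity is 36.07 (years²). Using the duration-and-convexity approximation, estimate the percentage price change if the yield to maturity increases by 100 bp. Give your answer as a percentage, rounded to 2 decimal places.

Duration effect: -D_mod·Δy = -4.232 × (+0.01) = -0.042320
Convexity effect: ½·C·(Δy)² = 0.5 × 36.07 × (0.01)² = +0.0018035
ΔP/P ≈ -0.042320 + 0.0018035 = -0.0405165
= -4.05165%.

-4.05%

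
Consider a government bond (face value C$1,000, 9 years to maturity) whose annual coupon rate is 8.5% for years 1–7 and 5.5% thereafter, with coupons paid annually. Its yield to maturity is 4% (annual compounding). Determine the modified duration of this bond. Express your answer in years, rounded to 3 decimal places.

6.665 years

Periodic yield y = 0.04. First find Macaulay duration:
  t   CF        PV=CF/(1+0.04)^t    t·PV
  1        85.00        81.7308        81.7308
  2        85.00        78.5873       157.1746
  3        85.00        75.5647       226.6941
  4        85.00        72.6584       290.6334
  5        85.00        69.8638       349.3190
  6        85.00        67.1767       403.0604
  7        85.00        64.5930       452.1511
  8        55.00        40.1880       321.5037
  9     1,055.00       741.2290     6,671.0611
  Σ                  1,291.5916     8,953.3281
P = 1,291.5916; Macaulay duration = 8,953.3281 / 1,291.5916 = 6.93201 years.
Modified duration = D_Mac / (1 + y) = 6.93201 / 1.04 = 6.66540 years.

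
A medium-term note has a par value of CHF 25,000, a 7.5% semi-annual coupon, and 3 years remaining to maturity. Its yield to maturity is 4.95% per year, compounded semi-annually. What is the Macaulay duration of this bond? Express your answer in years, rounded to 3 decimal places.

2.752 years

Periodic yield y = 0.02475. Discount each cash flow and weight by its period:
  t   CF        PV=CF/(1+0.02475)^t    t·PV
  1       937.50       914.8573       914.8573
  2       937.50       892.7614     1,785.5229
  3       937.50       871.1993     2,613.5978
  4       937.50       850.1578     3,400.6314
  5       937.50       829.6246     4,148.1232
  6    25,937.50    22,398.5834   134,391.5004
  Σ                 26,757.1839   147,254.2329
Price P = Σ PV = 26,757.1839.
Macaulay duration = Σ(t·PV) / P = 147,254.2329 / 26,757.1839 = 5.50335 half-year periods.
In years: 5.50335 / 2 = 2.75168 years.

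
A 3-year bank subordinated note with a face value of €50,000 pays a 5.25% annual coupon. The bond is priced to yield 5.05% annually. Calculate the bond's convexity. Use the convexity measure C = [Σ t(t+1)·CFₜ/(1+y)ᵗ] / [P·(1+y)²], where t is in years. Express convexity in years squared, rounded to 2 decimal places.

10.17

With y = 0.0505:
  t   CF        PV=CF/(1+0.0505)^t    t·PV        t(t+1)·PV
  1     2,625.00     2,498.8101     2,498.8101       4,997.6202
  2     2,625.00     2,378.6864     4,757.3729      14,272.1186
  3    52,625.00    45,394.5733   136,183.7200     544,734.8802
  Σ                 50,272.0699   143,439.9030     564,004.6189
P = 50,272.0699.
Convexity = Σ t(t+1)·PV / [P·(1+y)²] = 564,004.6189 / (50,272.0699 × 1.103550) = 10.16632.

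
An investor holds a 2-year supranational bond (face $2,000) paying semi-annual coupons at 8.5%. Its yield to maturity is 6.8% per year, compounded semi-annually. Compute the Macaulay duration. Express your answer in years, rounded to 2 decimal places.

Periodic yield y = 0.034. Discount each cash flow and weight by its period:
  t   CF        PV=CF/(1+0.034)^t    t·PV
  1        85.00        82.2050        82.2050
  2        85.00        79.5020       159.0039
  3        85.00        76.8878       230.6633
  4     2,085.00     1,823.9961     7,295.9844
  Σ                  2,062.5909     7,767.8567
Price P = Σ PV = 2,062.5909.
Macaulay duration = Σ(t·PV) / P = 7,767.8567 / 2,062.5909 = 3.76607 half-year periods.
In years: 3.76607 / 2 = 1.88303 years.

1.88 years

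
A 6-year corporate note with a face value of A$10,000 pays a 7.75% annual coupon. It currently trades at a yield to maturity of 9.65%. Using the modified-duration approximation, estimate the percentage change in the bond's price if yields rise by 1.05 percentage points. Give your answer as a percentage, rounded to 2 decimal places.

Periodic yield y = 0.0965. Modified duration first:
  t   CF        PV=CF/(1+0.0965)^t    t·PV
  1       775.00       706.7943       706.7943
  2       775.00       644.5913     1,289.1826
  3       775.00       587.8626     1,763.5877
  4       775.00       536.1264     2,144.5054
  5       775.00       488.9433     2,444.7166
  6    10,775.00     6,199.6256    37,197.7536
  Σ                  9,163.9435    45,546.5402
P = 9,163.9435; D_Mac = 4.97019 yrs; D_mod = 4.97019/(1+0.0965) = 4.53278 yrs.
ΔP/P ≈ -D_mod · Δy = -4.53278 × (+0.0105) = -0.047594 = -4.7594%.

-4.76%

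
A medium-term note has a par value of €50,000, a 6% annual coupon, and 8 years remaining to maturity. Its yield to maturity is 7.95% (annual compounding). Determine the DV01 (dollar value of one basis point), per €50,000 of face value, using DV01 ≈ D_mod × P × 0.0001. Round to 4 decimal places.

€26.6552

Periodic yield y = 0.0795.
  t   CF        PV=CF/(1+0.0795)^t    t·PV
  1     3,000.00     2,779.0644     2,779.0644
  2     3,000.00     2,574.3996     5,148.7992
  3     3,000.00     2,384.8074     7,154.4223
  4     3,000.00     2,209.1778     8,836.7112
  5     3,000.00     2,046.4824    10,232.4122
  6     3,000.00     1,895.7688    11,374.6129
  7     3,000.00     1,756.1545    12,293.0817
  8    53,000.00    28,740.5249   229,924.1996
  Σ                 44,386.3799   287,743.3033
P = 44,386.3799; D_Mac = 6.48269 yrs; D_mod = 6.00527 yrs.
DV01 ≈ 6.00527 × 44,386.3799 × 0.0001 = 26.655239.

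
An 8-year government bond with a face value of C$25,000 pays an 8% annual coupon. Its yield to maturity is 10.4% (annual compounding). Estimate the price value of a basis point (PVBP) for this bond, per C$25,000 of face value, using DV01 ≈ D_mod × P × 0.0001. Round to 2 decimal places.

Periodic yield y = 0.104.
  t   CF        PV=CF/(1+0.104)^t    t·PV
  1     2,000.00     1,811.5942     1,811.5942
  2     2,000.00     1,640.9368     3,281.8736
  3     2,000.00     1,486.3558     4,459.0673
  4     2,000.00     1,346.3368     5,385.3470
  5     2,000.00     1,219.5079     6,097.5396
  6     2,000.00     1,104.6267     6,627.7605
  7     2,000.00     1,000.5677     7,003.9739
  8    27,000.00    12,235.2029    97,881.6235
  Σ                 21,845.1288   132,548.7797
P = 21,845.1288; D_Mac = 6.06766 yrs; D_mod = 5.49607 yrs.
DV01 ≈ 5.49607 × 21,845.1288 × 0.0001 = 12.006230.

C$12.01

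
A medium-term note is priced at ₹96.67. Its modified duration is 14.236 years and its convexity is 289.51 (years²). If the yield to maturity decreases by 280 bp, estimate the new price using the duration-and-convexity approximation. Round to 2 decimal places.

₹146.17

Duration effect: -D_mod·Δy = -14.236 × (-0.028) = +0.398608
Convexity effect: ½·C·(Δy)² = 0.5 × 289.51 × (-0.028)² = +0.11348792
ΔP/P ≈ +0.398608 + 0.11348792 = +0.51209592
New price ≈ 96.67 × (1 + 0.51209592) = 146.1743125864.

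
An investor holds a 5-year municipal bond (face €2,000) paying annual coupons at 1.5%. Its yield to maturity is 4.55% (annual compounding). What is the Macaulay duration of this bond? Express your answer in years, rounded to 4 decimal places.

4.8414 years

Periodic yield y = 0.0455. Discount each cash flow and weight by its year:
  t   CF        PV=CF/(1+0.0455)^t    t·PV
  1        30.00        28.6944        28.6944
  2        30.00        27.4456        54.8913
  3        30.00        26.2512        78.7536
  4        30.00        25.1088       100.4350
  5     2,030.00     1,625.0841     8,125.4207
  Σ                  1,732.5841     8,388.1950
Price P = Σ PV = 1,732.5841.
Macaulay duration = Σ(t·PV) / P = 8,388.1950 / 1,732.5841 = 4.84144 years.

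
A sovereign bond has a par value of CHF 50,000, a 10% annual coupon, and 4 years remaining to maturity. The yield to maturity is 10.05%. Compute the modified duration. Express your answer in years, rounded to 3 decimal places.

3.168 years

Periodic yield y = 0.1005. First find Macaulay duration:
  t   CF        PV=CF/(1+0.1005)^t    t·PV
  1     5,000.00     4,543.3894     4,543.3894
  2     5,000.00     4,128.4774     8,256.9548
  3     5,000.00     3,751.4561    11,254.3682
  4    55,000.00    37,497.5162   149,990.0650
  Σ                 49,920.8391   174,044.7773
P = 49,920.8391; Macaulay duration = 174,044.7773 / 49,920.8391 = 3.48642 years.
Modified duration = D_Mac / (1 + y) = 3.48642 / 1.1005 = 3.16803 years.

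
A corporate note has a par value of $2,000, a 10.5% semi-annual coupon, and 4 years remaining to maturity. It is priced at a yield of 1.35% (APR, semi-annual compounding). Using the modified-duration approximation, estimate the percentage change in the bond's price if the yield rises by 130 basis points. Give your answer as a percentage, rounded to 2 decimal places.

-4.48%

Periodic yield y = 0.00675. Modified duration first:
  t   CF        PV=CF/(1+0.00675)^t    t·PV
  1       105.00       104.2960       104.2960
  2       105.00       103.5967       207.1934
  3       105.00       102.9021       308.7064
  4       105.00       102.2122       408.8488
  5       105.00       101.5269       507.6345
  6       105.00       100.8462       605.0771
  7       105.00       100.1700       701.1903
  8     2,105.00     1,994.7065    15,957.6517
  Σ                  2,710.2566    18,800.5982
P = 2,710.2566; D_Mac = 6.93683 half-year periods = 3.46842 yrs; D_mod = 3.46842/(1+0.00675) = 3.44516 yrs.
ΔP/P ≈ -D_mod · Δy = -3.44516 × (+0.013) = -0.044787 = -4.4787%.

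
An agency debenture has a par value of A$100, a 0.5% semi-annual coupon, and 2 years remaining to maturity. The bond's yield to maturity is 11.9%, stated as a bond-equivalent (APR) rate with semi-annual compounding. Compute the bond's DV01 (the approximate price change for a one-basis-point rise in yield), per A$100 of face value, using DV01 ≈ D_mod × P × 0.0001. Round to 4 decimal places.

Periodic yield y = 0.0595.
  t   CF        PV=CF/(1+0.0595)^t    t·PV
  1         0.25         0.2360         0.2360
  2         0.25         0.2227         0.4454
  3         0.25         0.2102         0.6306
  4       100.25        79.5574       318.2296
  Σ                     80.2263       319.5416
P = 80.2263; D_Mac = 3.98300 half-year periods = 1.99150 yrs; D_mod = 1.87966 yrs.
DV01 ≈ 1.87966 × 80.2263 × 0.0001 = 0.015080.

A$0.0151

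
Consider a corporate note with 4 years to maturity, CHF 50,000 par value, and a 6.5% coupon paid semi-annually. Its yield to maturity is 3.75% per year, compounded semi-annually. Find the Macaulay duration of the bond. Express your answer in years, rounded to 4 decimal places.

3.6090 years

Periodic yield y = 0.01875. Discount each cash flow and weight by its period:
  t   CF        PV=CF/(1+0.01875)^t    t·PV
  1     1,625.00     1,595.0920     1,595.0920
  2     1,625.00     1,565.7345     3,131.4690
  3     1,625.00     1,536.9173     4,610.7519
  4     1,625.00     1,508.6305     6,034.5219
  5     1,625.00     1,480.8643     7,404.3214
  6     1,625.00     1,453.6091     8,721.6546
  7     1,625.00     1,426.8556     9,987.9889
  8    51,625.00    44,495.8073   355,966.4584
  Σ                 55,063.5106   397,452.2582
Price P = Σ PV = 55,063.5106.
Macaulay duration = Σ(t·PV) / P = 397,452.2582 / 55,063.5106 = 7.21807 half-year periods.
In years: 7.21807 / 2 = 3.60903 years.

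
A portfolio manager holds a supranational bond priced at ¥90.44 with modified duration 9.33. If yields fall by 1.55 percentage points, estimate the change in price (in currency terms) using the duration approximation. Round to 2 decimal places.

+¥13.08

Duration approximation: ΔP/P ≈ -D_mod · Δy = -9.33 × (-0.0155) = +0.144615.
ΔP ≈ 90.44 × (+0.144615) = +13.0789806.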